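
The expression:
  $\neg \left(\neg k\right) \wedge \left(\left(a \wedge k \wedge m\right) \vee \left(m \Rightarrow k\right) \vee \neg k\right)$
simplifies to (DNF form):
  $k$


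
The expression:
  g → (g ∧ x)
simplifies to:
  x ∨ ¬g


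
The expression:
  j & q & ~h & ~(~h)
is never true.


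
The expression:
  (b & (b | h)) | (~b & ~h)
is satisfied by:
  {b: True, h: False}
  {h: False, b: False}
  {h: True, b: True}


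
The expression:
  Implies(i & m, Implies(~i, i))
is always true.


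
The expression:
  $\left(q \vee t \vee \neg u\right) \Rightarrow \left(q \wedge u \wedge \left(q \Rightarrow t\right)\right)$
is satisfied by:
  {u: True, t: False, q: False}
  {u: True, q: True, t: True}


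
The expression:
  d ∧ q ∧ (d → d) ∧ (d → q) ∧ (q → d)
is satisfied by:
  {d: True, q: True}


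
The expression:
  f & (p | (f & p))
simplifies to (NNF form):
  f & p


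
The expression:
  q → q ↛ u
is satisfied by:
  {u: False, q: False}
  {q: True, u: False}
  {u: True, q: False}


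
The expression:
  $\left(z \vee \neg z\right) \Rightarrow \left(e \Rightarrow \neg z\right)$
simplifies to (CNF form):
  $\neg e \vee \neg z$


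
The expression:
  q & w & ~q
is never true.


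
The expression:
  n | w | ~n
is always true.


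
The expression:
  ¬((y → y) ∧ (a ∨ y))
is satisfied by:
  {y: False, a: False}


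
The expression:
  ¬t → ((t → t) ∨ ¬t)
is always true.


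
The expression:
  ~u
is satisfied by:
  {u: False}


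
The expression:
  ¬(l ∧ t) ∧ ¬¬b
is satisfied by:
  {b: True, l: False, t: False}
  {b: True, t: True, l: False}
  {b: True, l: True, t: False}


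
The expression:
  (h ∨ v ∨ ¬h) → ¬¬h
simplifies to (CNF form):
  h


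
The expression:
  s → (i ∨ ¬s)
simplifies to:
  i ∨ ¬s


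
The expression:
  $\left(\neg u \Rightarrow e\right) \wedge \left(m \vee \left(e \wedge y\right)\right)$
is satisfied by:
  {y: True, m: True, e: True, u: True}
  {y: True, m: True, e: True, u: False}
  {m: True, e: True, u: True, y: False}
  {m: True, e: True, u: False, y: False}
  {y: True, m: True, u: True, e: False}
  {m: True, u: True, e: False, y: False}
  {y: True, e: True, u: True, m: False}
  {y: True, e: True, u: False, m: False}


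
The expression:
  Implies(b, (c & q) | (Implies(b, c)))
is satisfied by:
  {c: True, b: False}
  {b: False, c: False}
  {b: True, c: True}


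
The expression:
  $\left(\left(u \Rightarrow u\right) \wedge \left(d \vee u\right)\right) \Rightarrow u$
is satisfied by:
  {u: True, d: False}
  {d: False, u: False}
  {d: True, u: True}


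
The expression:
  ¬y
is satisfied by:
  {y: False}


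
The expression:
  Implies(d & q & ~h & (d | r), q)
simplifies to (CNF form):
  True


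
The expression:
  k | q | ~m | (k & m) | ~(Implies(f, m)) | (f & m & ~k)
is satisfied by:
  {k: True, q: True, f: True, m: False}
  {k: True, q: True, f: False, m: False}
  {k: True, f: True, m: False, q: False}
  {k: True, f: False, m: False, q: False}
  {q: True, f: True, m: False, k: False}
  {q: True, f: False, m: False, k: False}
  {f: True, q: False, m: False, k: False}
  {f: False, q: False, m: False, k: False}
  {k: True, q: True, m: True, f: True}
  {k: True, q: True, m: True, f: False}
  {k: True, m: True, f: True, q: False}
  {k: True, m: True, f: False, q: False}
  {m: True, q: True, f: True, k: False}
  {m: True, q: True, f: False, k: False}
  {m: True, f: True, q: False, k: False}


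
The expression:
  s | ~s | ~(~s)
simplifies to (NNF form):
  True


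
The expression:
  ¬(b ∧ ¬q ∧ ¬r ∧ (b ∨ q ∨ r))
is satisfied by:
  {r: True, q: True, b: False}
  {r: True, q: False, b: False}
  {q: True, r: False, b: False}
  {r: False, q: False, b: False}
  {r: True, b: True, q: True}
  {r: True, b: True, q: False}
  {b: True, q: True, r: False}


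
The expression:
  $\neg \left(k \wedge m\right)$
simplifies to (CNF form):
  $\neg k \vee \neg m$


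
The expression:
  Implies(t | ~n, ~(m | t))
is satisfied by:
  {n: True, m: False, t: False}
  {m: False, t: False, n: False}
  {n: True, m: True, t: False}


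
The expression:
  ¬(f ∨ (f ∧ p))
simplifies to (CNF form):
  ¬f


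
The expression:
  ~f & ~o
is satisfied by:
  {o: False, f: False}


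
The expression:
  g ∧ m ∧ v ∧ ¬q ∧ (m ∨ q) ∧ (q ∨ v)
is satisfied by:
  {m: True, g: True, v: True, q: False}


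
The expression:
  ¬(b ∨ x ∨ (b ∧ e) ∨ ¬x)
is never true.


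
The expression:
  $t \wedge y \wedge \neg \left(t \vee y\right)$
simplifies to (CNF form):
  $\text{False}$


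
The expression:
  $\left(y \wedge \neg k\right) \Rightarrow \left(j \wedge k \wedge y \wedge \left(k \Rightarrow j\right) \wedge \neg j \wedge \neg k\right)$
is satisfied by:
  {k: True, y: False}
  {y: False, k: False}
  {y: True, k: True}


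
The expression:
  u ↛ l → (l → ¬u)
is always true.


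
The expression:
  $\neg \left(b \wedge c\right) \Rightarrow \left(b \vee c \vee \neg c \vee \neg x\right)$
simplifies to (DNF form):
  $\text{True}$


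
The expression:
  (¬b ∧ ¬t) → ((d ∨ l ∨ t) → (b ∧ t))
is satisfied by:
  {b: True, t: True, d: False, l: False}
  {b: True, t: True, l: True, d: False}
  {b: True, t: True, d: True, l: False}
  {b: True, t: True, l: True, d: True}
  {b: True, d: False, l: False, t: False}
  {b: True, l: True, d: False, t: False}
  {b: True, d: True, l: False, t: False}
  {b: True, l: True, d: True, t: False}
  {t: True, d: False, l: False, b: False}
  {l: True, t: True, d: False, b: False}
  {t: True, d: True, l: False, b: False}
  {l: True, t: True, d: True, b: False}
  {t: False, d: False, l: False, b: False}


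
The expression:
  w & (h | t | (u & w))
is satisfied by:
  {w: True, t: True, u: True, h: True}
  {w: True, t: True, u: True, h: False}
  {w: True, t: True, h: True, u: False}
  {w: True, t: True, h: False, u: False}
  {w: True, u: True, h: True, t: False}
  {w: True, u: True, h: False, t: False}
  {w: True, u: False, h: True, t: False}


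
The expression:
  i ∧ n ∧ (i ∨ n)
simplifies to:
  i ∧ n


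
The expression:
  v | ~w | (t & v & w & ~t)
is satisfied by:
  {v: True, w: False}
  {w: False, v: False}
  {w: True, v: True}


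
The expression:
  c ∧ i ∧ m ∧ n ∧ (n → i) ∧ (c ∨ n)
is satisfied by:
  {c: True, m: True, n: True, i: True}


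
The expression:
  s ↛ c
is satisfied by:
  {s: True, c: False}


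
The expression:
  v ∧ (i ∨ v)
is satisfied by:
  {v: True}


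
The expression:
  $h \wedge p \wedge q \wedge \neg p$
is never true.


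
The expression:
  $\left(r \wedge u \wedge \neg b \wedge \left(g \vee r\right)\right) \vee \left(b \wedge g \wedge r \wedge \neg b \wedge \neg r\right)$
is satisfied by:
  {r: True, u: True, b: False}


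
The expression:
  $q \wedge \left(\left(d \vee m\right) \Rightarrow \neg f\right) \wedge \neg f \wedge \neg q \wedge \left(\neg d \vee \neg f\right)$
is never true.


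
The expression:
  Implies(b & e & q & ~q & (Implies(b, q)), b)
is always true.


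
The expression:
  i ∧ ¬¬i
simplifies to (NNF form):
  i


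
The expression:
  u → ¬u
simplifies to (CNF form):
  ¬u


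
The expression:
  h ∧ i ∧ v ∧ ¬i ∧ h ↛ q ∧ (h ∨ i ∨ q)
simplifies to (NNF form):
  False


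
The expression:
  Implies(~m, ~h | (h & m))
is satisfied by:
  {m: True, h: False}
  {h: False, m: False}
  {h: True, m: True}


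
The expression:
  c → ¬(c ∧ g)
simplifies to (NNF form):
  ¬c ∨ ¬g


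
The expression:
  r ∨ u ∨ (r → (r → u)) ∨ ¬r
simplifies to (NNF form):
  True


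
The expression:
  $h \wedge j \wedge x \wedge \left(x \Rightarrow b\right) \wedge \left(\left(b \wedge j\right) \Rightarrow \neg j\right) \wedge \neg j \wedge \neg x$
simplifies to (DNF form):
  $\text{False}$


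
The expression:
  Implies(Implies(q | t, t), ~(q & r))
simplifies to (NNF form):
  ~q | ~r | ~t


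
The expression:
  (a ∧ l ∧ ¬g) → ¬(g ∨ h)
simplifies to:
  g ∨ ¬a ∨ ¬h ∨ ¬l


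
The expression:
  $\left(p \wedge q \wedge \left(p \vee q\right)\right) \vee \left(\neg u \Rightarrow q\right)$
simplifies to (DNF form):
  $q \vee u$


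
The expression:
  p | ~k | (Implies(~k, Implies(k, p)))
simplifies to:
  True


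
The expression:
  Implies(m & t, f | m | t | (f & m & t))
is always true.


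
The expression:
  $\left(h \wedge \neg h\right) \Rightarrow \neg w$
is always true.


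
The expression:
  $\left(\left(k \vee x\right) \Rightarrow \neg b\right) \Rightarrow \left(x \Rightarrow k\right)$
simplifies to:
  $b \vee k \vee \neg x$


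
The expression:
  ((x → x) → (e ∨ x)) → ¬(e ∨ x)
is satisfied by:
  {x: False, e: False}


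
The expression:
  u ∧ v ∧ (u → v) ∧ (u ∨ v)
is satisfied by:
  {u: True, v: True}


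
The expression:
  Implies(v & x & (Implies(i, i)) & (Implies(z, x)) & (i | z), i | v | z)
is always true.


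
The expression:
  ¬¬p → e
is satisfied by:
  {e: True, p: False}
  {p: False, e: False}
  {p: True, e: True}


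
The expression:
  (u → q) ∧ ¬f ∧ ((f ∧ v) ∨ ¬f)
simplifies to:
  ¬f ∧ (q ∨ ¬u)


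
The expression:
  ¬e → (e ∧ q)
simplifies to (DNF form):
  e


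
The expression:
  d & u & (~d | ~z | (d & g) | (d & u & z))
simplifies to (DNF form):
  d & u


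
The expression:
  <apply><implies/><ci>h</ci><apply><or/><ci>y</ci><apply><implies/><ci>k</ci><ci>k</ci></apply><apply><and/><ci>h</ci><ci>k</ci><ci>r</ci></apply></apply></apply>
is always true.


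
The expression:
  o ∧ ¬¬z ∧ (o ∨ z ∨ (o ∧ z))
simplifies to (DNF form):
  o ∧ z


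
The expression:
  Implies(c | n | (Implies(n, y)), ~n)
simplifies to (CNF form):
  ~n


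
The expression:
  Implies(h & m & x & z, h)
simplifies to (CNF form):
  True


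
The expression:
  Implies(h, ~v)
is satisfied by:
  {h: False, v: False}
  {v: True, h: False}
  {h: True, v: False}


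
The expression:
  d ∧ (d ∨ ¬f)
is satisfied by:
  {d: True}


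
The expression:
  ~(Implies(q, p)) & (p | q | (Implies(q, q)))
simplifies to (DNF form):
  q & ~p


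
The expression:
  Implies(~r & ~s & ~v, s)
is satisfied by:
  {r: True, v: True, s: True}
  {r: True, v: True, s: False}
  {r: True, s: True, v: False}
  {r: True, s: False, v: False}
  {v: True, s: True, r: False}
  {v: True, s: False, r: False}
  {s: True, v: False, r: False}


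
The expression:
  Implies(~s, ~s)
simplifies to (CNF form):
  True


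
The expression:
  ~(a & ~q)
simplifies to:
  q | ~a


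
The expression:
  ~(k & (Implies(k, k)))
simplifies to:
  ~k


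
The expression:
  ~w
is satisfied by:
  {w: False}


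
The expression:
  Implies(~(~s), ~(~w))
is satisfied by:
  {w: True, s: False}
  {s: False, w: False}
  {s: True, w: True}


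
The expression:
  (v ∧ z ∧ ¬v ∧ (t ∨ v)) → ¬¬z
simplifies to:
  True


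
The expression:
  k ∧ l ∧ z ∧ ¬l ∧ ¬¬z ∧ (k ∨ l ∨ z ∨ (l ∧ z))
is never true.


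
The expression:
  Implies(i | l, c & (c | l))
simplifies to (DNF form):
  c | (~i & ~l)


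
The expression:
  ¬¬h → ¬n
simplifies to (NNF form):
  ¬h ∨ ¬n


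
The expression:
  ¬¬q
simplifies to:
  q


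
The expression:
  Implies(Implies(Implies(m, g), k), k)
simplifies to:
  g | k | ~m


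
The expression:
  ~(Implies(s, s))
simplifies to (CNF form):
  False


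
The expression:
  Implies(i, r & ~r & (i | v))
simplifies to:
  ~i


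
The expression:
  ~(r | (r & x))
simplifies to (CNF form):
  ~r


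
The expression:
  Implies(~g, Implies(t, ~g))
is always true.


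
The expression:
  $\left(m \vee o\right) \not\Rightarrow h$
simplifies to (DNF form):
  $\left(m \wedge \neg h\right) \vee \left(o \wedge \neg h\right)$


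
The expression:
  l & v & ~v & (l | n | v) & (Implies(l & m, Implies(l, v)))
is never true.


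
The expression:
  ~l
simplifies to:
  ~l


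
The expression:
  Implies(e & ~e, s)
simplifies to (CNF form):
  True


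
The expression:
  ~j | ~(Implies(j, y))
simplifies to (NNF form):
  ~j | ~y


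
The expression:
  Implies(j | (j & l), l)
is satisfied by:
  {l: True, j: False}
  {j: False, l: False}
  {j: True, l: True}


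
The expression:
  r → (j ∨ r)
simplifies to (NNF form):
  True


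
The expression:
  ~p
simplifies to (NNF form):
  ~p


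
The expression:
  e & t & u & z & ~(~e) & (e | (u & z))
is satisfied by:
  {t: True, z: True, e: True, u: True}


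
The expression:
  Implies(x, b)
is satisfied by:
  {b: True, x: False}
  {x: False, b: False}
  {x: True, b: True}


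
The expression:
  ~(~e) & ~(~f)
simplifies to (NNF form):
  e & f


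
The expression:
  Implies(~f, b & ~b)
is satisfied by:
  {f: True}


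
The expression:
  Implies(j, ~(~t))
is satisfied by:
  {t: True, j: False}
  {j: False, t: False}
  {j: True, t: True}


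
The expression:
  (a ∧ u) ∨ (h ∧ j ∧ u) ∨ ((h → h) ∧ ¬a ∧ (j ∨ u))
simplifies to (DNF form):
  u ∨ (j ∧ ¬a)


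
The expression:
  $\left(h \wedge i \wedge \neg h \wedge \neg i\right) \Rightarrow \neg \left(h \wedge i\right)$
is always true.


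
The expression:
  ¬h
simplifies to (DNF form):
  ¬h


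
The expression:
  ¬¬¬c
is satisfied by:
  {c: False}


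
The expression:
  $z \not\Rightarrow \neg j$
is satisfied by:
  {z: True, j: True}


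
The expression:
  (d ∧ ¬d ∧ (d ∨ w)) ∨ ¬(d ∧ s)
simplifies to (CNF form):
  ¬d ∨ ¬s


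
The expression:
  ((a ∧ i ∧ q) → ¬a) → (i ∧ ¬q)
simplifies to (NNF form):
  i ∧ (a ∨ ¬q)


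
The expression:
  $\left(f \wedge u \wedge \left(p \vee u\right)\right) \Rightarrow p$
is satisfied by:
  {p: True, u: False, f: False}
  {u: False, f: False, p: False}
  {f: True, p: True, u: False}
  {f: True, u: False, p: False}
  {p: True, u: True, f: False}
  {u: True, p: False, f: False}
  {f: True, u: True, p: True}


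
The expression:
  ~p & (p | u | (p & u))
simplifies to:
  u & ~p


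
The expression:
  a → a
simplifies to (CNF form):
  True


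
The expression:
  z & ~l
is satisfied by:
  {z: True, l: False}


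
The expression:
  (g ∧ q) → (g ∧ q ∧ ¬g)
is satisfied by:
  {g: False, q: False}
  {q: True, g: False}
  {g: True, q: False}


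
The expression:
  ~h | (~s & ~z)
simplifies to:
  ~h | (~s & ~z)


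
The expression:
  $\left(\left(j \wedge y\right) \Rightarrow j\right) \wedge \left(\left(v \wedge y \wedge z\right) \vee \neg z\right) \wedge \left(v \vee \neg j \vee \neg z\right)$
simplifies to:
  $\left(v \wedge y\right) \vee \neg z$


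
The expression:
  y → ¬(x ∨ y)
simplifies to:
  ¬y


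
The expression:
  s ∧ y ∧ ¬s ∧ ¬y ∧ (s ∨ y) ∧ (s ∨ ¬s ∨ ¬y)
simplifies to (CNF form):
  False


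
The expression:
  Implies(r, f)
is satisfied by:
  {f: True, r: False}
  {r: False, f: False}
  {r: True, f: True}


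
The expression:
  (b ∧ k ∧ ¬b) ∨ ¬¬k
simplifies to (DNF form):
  k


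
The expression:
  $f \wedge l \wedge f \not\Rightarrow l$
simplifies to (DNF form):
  $\text{False}$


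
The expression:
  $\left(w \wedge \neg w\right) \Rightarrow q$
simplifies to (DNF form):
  $\text{True}$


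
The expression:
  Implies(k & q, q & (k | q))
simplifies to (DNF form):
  True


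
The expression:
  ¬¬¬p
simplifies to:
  ¬p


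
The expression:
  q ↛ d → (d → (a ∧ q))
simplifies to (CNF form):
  True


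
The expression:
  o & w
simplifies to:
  o & w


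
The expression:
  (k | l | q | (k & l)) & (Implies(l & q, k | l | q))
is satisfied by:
  {k: True, q: True, l: True}
  {k: True, q: True, l: False}
  {k: True, l: True, q: False}
  {k: True, l: False, q: False}
  {q: True, l: True, k: False}
  {q: True, l: False, k: False}
  {l: True, q: False, k: False}


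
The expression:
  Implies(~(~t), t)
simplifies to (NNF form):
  True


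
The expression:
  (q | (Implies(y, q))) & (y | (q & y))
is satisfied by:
  {y: True, q: True}


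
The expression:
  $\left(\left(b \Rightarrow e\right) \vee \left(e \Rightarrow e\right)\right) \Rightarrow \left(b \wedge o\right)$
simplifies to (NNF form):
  $b \wedge o$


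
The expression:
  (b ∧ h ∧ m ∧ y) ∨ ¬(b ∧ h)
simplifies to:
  (m ∧ y) ∨ ¬b ∨ ¬h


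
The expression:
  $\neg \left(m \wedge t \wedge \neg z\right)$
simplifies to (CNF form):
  $z \vee \neg m \vee \neg t$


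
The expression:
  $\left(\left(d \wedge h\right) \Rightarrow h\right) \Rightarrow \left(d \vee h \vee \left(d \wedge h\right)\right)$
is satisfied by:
  {d: True, h: True}
  {d: True, h: False}
  {h: True, d: False}


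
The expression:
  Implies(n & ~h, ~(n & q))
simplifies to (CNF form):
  h | ~n | ~q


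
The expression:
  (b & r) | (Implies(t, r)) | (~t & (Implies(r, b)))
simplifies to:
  r | ~t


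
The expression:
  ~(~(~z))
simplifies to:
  ~z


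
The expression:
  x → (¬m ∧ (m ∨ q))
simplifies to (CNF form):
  (q ∨ ¬x) ∧ (¬m ∨ ¬x)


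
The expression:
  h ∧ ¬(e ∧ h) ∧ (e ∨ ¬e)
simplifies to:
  h ∧ ¬e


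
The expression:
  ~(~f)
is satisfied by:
  {f: True}


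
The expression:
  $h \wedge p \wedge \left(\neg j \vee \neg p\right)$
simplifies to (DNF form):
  $h \wedge p \wedge \neg j$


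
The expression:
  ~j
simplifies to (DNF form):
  ~j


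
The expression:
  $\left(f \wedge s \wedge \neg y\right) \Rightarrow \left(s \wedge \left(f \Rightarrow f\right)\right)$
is always true.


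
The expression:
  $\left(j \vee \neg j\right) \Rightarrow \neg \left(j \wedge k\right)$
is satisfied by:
  {k: False, j: False}
  {j: True, k: False}
  {k: True, j: False}


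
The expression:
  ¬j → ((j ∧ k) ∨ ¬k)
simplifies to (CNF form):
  j ∨ ¬k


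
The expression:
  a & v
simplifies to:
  a & v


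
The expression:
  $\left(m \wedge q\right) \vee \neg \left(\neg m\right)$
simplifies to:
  $m$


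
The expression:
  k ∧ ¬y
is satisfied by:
  {k: True, y: False}


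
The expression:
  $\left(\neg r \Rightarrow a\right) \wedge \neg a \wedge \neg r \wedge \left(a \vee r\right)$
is never true.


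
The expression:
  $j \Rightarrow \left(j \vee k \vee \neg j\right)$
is always true.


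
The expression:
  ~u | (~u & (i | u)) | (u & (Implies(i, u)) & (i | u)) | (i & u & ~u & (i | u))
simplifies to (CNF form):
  True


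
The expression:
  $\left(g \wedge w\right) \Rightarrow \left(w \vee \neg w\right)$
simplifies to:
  $\text{True}$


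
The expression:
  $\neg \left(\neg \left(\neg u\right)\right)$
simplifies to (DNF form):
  $\neg u$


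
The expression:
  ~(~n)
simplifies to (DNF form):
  n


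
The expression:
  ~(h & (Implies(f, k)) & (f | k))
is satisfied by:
  {h: False, k: False}
  {k: True, h: False}
  {h: True, k: False}


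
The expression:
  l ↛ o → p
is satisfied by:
  {o: True, p: True, l: False}
  {o: True, l: False, p: False}
  {p: True, l: False, o: False}
  {p: False, l: False, o: False}
  {o: True, p: True, l: True}
  {o: True, l: True, p: False}
  {p: True, l: True, o: False}


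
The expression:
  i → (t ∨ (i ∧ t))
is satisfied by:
  {t: True, i: False}
  {i: False, t: False}
  {i: True, t: True}


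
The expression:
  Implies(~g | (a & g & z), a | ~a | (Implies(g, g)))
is always true.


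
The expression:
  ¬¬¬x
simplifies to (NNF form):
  ¬x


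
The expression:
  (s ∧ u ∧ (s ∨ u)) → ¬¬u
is always true.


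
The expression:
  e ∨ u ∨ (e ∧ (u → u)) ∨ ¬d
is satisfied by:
  {u: True, e: True, d: False}
  {u: True, e: False, d: False}
  {e: True, u: False, d: False}
  {u: False, e: False, d: False}
  {d: True, u: True, e: True}
  {d: True, u: True, e: False}
  {d: True, e: True, u: False}


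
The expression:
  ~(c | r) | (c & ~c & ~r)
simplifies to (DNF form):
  ~c & ~r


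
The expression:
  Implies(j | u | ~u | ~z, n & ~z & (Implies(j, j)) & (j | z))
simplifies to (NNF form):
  j & n & ~z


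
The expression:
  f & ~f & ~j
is never true.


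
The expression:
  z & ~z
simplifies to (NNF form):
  False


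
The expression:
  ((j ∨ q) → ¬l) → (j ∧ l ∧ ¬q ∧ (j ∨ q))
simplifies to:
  l ∧ (j ∨ q)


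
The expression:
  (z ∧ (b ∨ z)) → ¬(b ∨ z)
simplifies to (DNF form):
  ¬z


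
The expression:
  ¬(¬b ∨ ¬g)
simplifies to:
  b ∧ g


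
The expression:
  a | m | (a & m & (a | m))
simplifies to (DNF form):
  a | m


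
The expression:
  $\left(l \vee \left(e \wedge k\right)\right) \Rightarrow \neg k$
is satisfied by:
  {l: False, k: False, e: False}
  {e: True, l: False, k: False}
  {l: True, e: False, k: False}
  {e: True, l: True, k: False}
  {k: True, e: False, l: False}


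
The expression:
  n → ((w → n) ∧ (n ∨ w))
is always true.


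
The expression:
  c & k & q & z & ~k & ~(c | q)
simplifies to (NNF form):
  False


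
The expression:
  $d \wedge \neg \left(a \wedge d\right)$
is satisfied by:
  {d: True, a: False}


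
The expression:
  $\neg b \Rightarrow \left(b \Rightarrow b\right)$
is always true.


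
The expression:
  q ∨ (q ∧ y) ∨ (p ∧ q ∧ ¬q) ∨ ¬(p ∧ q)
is always true.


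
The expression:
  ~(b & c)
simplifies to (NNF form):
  ~b | ~c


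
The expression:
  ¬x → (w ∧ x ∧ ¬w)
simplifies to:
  x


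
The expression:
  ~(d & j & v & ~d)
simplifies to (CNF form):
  True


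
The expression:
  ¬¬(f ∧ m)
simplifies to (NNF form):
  f ∧ m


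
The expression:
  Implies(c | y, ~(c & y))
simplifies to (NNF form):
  ~c | ~y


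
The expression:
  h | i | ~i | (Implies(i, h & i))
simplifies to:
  True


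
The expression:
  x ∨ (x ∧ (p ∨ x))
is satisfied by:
  {x: True}


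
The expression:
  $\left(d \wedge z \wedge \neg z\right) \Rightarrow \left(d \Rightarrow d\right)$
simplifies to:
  $\text{True}$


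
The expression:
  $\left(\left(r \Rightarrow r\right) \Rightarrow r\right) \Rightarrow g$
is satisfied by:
  {g: True, r: False}
  {r: False, g: False}
  {r: True, g: True}


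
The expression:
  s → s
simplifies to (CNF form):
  True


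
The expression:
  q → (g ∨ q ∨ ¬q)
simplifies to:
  True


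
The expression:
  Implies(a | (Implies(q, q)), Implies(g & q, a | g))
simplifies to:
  True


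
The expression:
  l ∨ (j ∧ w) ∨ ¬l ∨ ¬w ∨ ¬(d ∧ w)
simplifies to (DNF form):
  True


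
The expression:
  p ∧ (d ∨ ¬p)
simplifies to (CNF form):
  d ∧ p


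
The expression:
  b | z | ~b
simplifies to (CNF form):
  True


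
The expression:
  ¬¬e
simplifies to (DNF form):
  e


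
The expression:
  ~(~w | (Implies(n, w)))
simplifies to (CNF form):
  False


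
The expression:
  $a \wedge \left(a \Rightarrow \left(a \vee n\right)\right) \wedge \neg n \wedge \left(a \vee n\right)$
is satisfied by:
  {a: True, n: False}


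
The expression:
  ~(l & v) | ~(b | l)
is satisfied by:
  {l: False, v: False}
  {v: True, l: False}
  {l: True, v: False}


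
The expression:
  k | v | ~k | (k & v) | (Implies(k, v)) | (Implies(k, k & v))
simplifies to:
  True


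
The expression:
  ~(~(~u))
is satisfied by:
  {u: False}


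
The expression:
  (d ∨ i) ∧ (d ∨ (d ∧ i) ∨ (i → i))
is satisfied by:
  {i: True, d: True}
  {i: True, d: False}
  {d: True, i: False}


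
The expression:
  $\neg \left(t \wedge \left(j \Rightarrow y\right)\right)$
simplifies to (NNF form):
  $\left(j \wedge \neg y\right) \vee \neg t$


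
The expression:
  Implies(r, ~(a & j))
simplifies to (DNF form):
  ~a | ~j | ~r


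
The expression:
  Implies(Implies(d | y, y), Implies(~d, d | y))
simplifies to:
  d | y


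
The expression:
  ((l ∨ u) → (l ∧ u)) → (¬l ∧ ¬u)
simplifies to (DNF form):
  ¬l ∨ ¬u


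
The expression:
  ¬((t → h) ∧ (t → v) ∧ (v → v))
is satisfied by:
  {t: True, h: False, v: False}
  {t: True, v: True, h: False}
  {t: True, h: True, v: False}


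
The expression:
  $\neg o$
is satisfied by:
  {o: False}


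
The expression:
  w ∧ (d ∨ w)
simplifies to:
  w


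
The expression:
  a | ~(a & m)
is always true.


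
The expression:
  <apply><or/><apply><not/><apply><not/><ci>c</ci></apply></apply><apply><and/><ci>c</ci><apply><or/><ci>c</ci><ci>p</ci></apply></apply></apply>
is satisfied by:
  {c: True}


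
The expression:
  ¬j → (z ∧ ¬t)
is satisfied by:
  {j: True, z: True, t: False}
  {j: True, z: False, t: False}
  {t: True, j: True, z: True}
  {t: True, j: True, z: False}
  {z: True, t: False, j: False}


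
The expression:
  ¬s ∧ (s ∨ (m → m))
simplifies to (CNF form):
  ¬s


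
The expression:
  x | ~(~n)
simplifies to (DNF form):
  n | x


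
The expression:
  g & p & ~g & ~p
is never true.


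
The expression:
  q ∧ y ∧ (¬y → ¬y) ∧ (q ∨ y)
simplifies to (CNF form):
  q ∧ y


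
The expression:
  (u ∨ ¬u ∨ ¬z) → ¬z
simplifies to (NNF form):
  ¬z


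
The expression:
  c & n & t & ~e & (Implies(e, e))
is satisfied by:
  {t: True, c: True, n: True, e: False}


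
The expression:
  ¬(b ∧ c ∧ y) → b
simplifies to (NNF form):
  b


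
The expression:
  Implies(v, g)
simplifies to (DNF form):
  g | ~v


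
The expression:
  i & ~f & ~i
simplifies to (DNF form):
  False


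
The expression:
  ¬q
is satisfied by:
  {q: False}


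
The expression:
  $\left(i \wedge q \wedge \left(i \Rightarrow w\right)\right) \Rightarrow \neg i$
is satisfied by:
  {w: False, q: False, i: False}
  {i: True, w: False, q: False}
  {q: True, w: False, i: False}
  {i: True, q: True, w: False}
  {w: True, i: False, q: False}
  {i: True, w: True, q: False}
  {q: True, w: True, i: False}


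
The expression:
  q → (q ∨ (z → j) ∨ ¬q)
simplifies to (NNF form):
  True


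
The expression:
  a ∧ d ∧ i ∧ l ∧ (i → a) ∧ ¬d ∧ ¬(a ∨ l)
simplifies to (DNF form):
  False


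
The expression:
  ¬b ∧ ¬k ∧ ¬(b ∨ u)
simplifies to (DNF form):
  ¬b ∧ ¬k ∧ ¬u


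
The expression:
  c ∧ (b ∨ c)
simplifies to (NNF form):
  c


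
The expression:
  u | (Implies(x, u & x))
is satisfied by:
  {u: True, x: False}
  {x: False, u: False}
  {x: True, u: True}


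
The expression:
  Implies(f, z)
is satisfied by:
  {z: True, f: False}
  {f: False, z: False}
  {f: True, z: True}


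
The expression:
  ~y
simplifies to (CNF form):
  ~y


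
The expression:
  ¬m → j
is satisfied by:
  {m: True, j: True}
  {m: True, j: False}
  {j: True, m: False}


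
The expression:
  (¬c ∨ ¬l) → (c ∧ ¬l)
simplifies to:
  c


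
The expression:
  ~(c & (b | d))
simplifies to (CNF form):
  (~b | ~c) & (~c | ~d)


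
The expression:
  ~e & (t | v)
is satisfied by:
  {t: True, v: True, e: False}
  {t: True, v: False, e: False}
  {v: True, t: False, e: False}


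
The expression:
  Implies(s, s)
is always true.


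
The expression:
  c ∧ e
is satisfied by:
  {c: True, e: True}


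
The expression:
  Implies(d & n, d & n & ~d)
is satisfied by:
  {d: False, n: False}
  {n: True, d: False}
  {d: True, n: False}


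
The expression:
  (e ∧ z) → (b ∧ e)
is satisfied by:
  {b: True, e: False, z: False}
  {e: False, z: False, b: False}
  {b: True, z: True, e: False}
  {z: True, e: False, b: False}
  {b: True, e: True, z: False}
  {e: True, b: False, z: False}
  {b: True, z: True, e: True}


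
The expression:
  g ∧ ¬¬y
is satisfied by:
  {g: True, y: True}


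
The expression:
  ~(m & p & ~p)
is always true.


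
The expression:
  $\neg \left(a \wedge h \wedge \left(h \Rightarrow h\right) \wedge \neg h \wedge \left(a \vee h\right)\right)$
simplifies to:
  $\text{True}$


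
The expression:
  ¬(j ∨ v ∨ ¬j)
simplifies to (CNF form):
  False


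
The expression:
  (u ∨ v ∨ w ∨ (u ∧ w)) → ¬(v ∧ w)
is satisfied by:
  {w: False, v: False}
  {v: True, w: False}
  {w: True, v: False}


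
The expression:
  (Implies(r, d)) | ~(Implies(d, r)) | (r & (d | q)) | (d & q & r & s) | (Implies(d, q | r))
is always true.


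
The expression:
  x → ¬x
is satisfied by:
  {x: False}


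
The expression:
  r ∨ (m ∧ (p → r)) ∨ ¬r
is always true.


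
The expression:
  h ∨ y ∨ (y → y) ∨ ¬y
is always true.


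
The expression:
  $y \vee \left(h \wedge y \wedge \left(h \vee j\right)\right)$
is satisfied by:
  {y: True}


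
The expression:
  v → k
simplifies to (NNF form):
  k ∨ ¬v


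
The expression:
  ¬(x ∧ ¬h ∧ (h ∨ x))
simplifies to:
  h ∨ ¬x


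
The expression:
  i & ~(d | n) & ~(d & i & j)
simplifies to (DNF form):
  i & ~d & ~n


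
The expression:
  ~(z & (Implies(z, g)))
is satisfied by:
  {g: False, z: False}
  {z: True, g: False}
  {g: True, z: False}


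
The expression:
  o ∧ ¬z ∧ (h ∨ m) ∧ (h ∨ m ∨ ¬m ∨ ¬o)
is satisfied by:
  {m: True, h: True, o: True, z: False}
  {m: True, o: True, h: False, z: False}
  {h: True, o: True, m: False, z: False}


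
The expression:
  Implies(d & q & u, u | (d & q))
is always true.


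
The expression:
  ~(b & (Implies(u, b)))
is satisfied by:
  {b: False}


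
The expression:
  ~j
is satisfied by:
  {j: False}


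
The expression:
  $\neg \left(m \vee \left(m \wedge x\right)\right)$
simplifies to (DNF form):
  $\neg m$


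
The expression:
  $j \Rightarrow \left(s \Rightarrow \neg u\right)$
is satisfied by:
  {s: False, u: False, j: False}
  {j: True, s: False, u: False}
  {u: True, s: False, j: False}
  {j: True, u: True, s: False}
  {s: True, j: False, u: False}
  {j: True, s: True, u: False}
  {u: True, s: True, j: False}


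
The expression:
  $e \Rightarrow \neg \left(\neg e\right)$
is always true.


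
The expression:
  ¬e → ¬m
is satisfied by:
  {e: True, m: False}
  {m: False, e: False}
  {m: True, e: True}


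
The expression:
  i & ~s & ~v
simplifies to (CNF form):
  i & ~s & ~v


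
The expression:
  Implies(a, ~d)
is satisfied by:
  {d: False, a: False}
  {a: True, d: False}
  {d: True, a: False}


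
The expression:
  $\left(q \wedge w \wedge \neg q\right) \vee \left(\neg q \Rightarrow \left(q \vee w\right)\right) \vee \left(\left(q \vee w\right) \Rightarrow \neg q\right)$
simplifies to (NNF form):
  $\text{True}$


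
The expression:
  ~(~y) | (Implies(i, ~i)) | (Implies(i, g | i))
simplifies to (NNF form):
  True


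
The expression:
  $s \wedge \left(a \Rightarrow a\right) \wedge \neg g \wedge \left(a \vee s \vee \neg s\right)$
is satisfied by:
  {s: True, g: False}


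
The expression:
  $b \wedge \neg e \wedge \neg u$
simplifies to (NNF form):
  $b \wedge \neg e \wedge \neg u$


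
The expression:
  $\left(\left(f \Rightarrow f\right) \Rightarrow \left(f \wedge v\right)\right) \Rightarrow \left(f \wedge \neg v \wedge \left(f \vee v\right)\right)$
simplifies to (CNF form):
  $\neg f \vee \neg v$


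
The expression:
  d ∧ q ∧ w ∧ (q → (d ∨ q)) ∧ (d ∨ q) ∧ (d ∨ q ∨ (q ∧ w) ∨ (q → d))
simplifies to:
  d ∧ q ∧ w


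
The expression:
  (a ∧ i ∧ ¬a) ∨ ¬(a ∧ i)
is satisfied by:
  {a: False, i: False}
  {i: True, a: False}
  {a: True, i: False}


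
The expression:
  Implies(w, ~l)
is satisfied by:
  {l: False, w: False}
  {w: True, l: False}
  {l: True, w: False}


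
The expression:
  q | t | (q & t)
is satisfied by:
  {t: True, q: True}
  {t: True, q: False}
  {q: True, t: False}


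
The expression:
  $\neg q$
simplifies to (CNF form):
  $\neg q$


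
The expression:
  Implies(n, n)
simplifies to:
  True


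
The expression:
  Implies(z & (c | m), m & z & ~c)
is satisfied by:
  {c: False, z: False}
  {z: True, c: False}
  {c: True, z: False}


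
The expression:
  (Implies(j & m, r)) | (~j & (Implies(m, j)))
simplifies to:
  r | ~j | ~m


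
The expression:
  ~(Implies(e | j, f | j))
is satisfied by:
  {e: True, f: False, j: False}


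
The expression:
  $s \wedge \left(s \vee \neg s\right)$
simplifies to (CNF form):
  $s$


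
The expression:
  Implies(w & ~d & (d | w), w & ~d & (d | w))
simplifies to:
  True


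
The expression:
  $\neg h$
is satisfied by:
  {h: False}


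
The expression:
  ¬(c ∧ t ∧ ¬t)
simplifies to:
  True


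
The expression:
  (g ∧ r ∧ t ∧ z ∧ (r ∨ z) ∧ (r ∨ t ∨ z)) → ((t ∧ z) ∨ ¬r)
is always true.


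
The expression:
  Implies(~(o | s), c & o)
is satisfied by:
  {o: True, s: True}
  {o: True, s: False}
  {s: True, o: False}


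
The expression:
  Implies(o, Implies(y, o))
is always true.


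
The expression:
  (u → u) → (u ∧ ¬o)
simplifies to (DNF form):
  u ∧ ¬o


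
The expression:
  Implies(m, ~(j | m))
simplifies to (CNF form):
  ~m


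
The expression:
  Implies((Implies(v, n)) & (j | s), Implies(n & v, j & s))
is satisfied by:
  {j: False, v: False, n: False, s: False}
  {s: True, j: False, v: False, n: False}
  {j: True, s: False, v: False, n: False}
  {s: True, j: True, v: False, n: False}
  {n: True, s: False, j: False, v: False}
  {s: True, n: True, j: False, v: False}
  {n: True, j: True, s: False, v: False}
  {s: True, n: True, j: True, v: False}
  {v: True, n: False, j: False, s: False}
  {v: True, s: True, n: False, j: False}
  {v: True, j: True, n: False, s: False}
  {s: True, v: True, j: True, n: False}
  {v: True, n: True, s: False, j: False}
  {s: True, v: True, n: True, j: True}


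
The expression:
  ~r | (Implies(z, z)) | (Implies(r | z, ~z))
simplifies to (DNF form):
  True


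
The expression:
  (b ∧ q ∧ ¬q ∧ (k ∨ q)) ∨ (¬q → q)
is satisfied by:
  {q: True}


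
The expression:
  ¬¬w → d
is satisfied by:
  {d: True, w: False}
  {w: False, d: False}
  {w: True, d: True}


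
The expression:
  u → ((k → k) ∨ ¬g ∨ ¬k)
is always true.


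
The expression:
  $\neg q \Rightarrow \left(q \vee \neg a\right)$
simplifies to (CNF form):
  $q \vee \neg a$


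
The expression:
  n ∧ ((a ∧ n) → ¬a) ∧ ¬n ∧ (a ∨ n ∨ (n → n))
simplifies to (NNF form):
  False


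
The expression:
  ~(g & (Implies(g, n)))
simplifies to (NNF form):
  ~g | ~n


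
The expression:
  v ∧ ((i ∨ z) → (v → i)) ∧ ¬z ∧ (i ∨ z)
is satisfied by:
  {i: True, v: True, z: False}


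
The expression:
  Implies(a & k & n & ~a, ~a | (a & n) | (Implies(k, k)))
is always true.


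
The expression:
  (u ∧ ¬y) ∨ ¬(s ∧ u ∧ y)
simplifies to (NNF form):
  ¬s ∨ ¬u ∨ ¬y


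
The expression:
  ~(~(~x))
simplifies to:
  ~x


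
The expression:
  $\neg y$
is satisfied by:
  {y: False}


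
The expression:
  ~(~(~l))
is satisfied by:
  {l: False}


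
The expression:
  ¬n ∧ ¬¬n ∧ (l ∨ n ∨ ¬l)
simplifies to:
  False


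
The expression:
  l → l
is always true.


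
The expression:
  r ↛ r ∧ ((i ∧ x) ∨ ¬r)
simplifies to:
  False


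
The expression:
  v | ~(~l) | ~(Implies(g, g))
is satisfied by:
  {v: True, l: True}
  {v: True, l: False}
  {l: True, v: False}


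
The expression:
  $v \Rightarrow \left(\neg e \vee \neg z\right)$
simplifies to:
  $\neg e \vee \neg v \vee \neg z$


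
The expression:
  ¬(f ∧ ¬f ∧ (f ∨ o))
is always true.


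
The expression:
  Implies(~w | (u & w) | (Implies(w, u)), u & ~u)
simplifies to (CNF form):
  w & ~u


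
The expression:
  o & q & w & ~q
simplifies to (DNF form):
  False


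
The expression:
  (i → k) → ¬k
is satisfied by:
  {k: False}


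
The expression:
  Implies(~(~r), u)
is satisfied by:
  {u: True, r: False}
  {r: False, u: False}
  {r: True, u: True}


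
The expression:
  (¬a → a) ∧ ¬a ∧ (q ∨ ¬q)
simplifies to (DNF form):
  False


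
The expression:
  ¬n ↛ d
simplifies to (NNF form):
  d ∨ ¬n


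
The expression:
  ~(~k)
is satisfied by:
  {k: True}


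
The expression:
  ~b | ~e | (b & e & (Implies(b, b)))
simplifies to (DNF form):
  True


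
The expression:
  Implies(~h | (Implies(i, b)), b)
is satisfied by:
  {i: True, b: True, h: True}
  {i: True, b: True, h: False}
  {b: True, h: True, i: False}
  {b: True, h: False, i: False}
  {i: True, h: True, b: False}


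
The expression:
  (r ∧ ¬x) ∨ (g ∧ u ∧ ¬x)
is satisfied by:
  {r: True, u: True, g: True, x: False}
  {r: True, u: True, x: False, g: False}
  {r: True, g: True, x: False, u: False}
  {r: True, x: False, g: False, u: False}
  {u: True, g: True, x: False, r: False}


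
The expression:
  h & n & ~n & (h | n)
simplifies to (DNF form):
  False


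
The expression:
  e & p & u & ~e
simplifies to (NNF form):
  False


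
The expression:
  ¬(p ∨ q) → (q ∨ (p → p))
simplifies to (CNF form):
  True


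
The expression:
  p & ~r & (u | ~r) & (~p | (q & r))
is never true.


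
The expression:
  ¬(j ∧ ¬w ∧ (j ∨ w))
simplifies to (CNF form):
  w ∨ ¬j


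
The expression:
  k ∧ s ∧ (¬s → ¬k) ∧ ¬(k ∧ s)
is never true.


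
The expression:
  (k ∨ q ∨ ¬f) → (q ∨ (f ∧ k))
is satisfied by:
  {q: True, f: True}
  {q: True, f: False}
  {f: True, q: False}


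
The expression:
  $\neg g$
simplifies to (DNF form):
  $\neg g$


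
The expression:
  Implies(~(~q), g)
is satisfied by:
  {g: True, q: False}
  {q: False, g: False}
  {q: True, g: True}


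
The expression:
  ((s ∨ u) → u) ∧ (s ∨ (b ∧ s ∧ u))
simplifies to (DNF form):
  s ∧ u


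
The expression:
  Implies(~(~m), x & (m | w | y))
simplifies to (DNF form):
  x | ~m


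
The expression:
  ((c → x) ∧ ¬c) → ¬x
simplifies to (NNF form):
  c ∨ ¬x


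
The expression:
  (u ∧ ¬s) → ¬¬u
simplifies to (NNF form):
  True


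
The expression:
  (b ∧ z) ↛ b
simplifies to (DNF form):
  False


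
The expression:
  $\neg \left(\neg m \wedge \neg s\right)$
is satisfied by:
  {m: True, s: True}
  {m: True, s: False}
  {s: True, m: False}
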